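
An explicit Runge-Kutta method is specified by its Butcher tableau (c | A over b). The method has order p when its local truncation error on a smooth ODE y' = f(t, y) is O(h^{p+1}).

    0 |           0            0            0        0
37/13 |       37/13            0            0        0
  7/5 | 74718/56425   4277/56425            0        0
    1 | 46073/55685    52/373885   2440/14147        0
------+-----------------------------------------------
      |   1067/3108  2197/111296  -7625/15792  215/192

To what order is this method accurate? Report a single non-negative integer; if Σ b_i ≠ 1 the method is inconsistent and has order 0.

b = (1067/3108, 2197/111296, -7625/15792, 215/192)
c = (0, 37/13, 7/5, 1)
Ac = (0, 0, 329/1525, 52/215)
Σ b_i: 1067/3108·1 + 2197/111296·1 + (-7625/15792)·1 + 215/192·1 = 1 ✓
b·c: 2197/111296·37/13 + (-7625/15792)·7/5 + 215/192·1 = 1/2 ✓
b·c²: 2197/111296·1369/169 + (-7625/15792)·49/25 + 215/192·1 = 1/3 ✓
b·Ac: (-7625/15792)·329/1525 + 215/192·52/215 = 1/6 ✓
b·c³: 2197/111296·50653/2197 + (-7625/15792)·343/125 + 215/192·1 = 1/4 ✓
b·(c∘Ac): (-7625/15792)·2303/7625 + 215/192·52/215 = 1/8 ✓
b·Ac²: (-7625/15792)·12173/19825 + 215/192·948/2795 = 1/12 ✓
b·A²c: 215/192·8/215 = 1/24 ✓; 4 stages ⇒ order 4.

4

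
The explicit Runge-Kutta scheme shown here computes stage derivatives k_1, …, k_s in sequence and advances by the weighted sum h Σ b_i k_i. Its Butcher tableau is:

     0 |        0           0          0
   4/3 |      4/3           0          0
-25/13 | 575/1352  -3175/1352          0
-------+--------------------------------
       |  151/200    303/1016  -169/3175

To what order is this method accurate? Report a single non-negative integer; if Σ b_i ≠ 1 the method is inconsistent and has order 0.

3

b = (151/200, 303/1016, -169/3175)
c = (0, 4/3, -25/13)
Ac = (0, 0, -3175/1014)
Σ b_i: 151/200·1 + 303/1016·1 + (-169/3175)·1 = 1 ✓
b·c: 303/1016·4/3 + (-169/3175)·(-25/13) = 1/2 ✓
b·c²: 303/1016·16/9 + (-169/3175)·625/169 = 1/3 ✓
b·Ac: (-169/3175)·(-3175/1014) = 1/6 ✓; 3 stages ⇒ order 3.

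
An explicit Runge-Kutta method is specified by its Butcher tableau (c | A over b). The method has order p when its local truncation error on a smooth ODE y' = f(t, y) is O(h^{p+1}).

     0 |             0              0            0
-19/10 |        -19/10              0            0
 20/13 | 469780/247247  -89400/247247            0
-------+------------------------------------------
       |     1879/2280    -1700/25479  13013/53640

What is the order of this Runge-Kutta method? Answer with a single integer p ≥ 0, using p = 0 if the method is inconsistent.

3

b = (1879/2280, -1700/25479, 13013/53640)
c = (0, -19/10, 20/13)
Ac = (0, 0, 8940/13013)
Σ b_i: 1879/2280·1 + (-1700/25479)·1 + 13013/53640·1 = 1 ✓
b·c: (-1700/25479)·(-19/10) + 13013/53640·20/13 = 1/2 ✓
b·c²: (-1700/25479)·361/100 + 13013/53640·400/169 = 1/3 ✓
b·Ac: 13013/53640·8940/13013 = 1/6 ✓; 3 stages ⇒ order 3.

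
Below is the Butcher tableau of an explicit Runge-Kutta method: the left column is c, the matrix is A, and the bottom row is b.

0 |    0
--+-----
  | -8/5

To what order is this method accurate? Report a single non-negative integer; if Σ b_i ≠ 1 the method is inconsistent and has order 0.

0

b = (-8/5)
c = (0)
Σ b_i: (-8/5)·1 = -8/5 ≠ 1 ⇒ order 0.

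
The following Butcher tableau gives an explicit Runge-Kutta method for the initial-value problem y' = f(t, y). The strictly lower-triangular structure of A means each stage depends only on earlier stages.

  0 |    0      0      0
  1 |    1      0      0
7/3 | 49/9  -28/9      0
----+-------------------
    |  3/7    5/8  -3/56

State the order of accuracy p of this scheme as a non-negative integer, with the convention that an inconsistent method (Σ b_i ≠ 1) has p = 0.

3

b = (3/7, 5/8, -3/56)
c = (0, 1, 7/3)
Ac = (0, 0, -28/9)
Σ b_i: 3/7·1 + 5/8·1 + (-3/56)·1 = 1 ✓
b·c: 5/8·1 + (-3/56)·7/3 = 1/2 ✓
b·c²: 5/8·1 + (-3/56)·49/9 = 1/3 ✓
b·Ac: (-3/56)·(-28/9) = 1/6 ✓; 3 stages ⇒ order 3.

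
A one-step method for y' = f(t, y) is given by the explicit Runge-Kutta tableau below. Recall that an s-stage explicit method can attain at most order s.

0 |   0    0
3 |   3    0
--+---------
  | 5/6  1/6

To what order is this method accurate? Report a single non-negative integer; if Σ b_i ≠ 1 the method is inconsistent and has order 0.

2

b = (5/6, 1/6)
c = (0, 3)
Σ b_i: 5/6·1 + 1/6·1 = 1 ✓
b·c: 1/6·3 = 1/2 ✓; 2 stages ⇒ order 2.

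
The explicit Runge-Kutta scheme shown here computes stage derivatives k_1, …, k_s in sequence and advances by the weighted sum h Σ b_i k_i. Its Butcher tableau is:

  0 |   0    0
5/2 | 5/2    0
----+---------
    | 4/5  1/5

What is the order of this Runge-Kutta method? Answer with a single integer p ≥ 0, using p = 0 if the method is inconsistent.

2

b = (4/5, 1/5)
c = (0, 5/2)
Σ b_i: 4/5·1 + 1/5·1 = 1 ✓
b·c: 1/5·5/2 = 1/2 ✓; 2 stages ⇒ order 2.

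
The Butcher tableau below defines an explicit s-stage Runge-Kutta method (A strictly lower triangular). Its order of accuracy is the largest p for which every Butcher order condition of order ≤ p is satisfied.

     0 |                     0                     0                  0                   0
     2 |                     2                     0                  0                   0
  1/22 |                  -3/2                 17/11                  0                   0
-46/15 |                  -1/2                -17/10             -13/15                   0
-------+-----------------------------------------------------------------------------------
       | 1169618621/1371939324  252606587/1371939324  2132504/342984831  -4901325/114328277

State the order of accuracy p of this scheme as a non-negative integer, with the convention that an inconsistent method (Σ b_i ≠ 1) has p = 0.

b = (1169618621/1371939324, 252606587/1371939324, 2132504/342984831, -4901325/114328277)
c = (0, 2, 1/22, -46/15)
Ac = (0, 0, 34/11, -227/66)
Σ b_i: 1169618621/1371939324·1 + 252606587/1371939324·1 + 2132504/342984831·1 + (-4901325/114328277)·1 = 1 ✓
b·c: 252606587/1371939324·2 + 2132504/342984831·1/22 + (-4901325/114328277)·(-46/15) = 1/2 ✓
b·c²: 252606587/1371939324·4 + 2132504/342984831·1/484 + (-4901325/114328277)·2116/225 = 1/3 ✓
b·Ac: 2132504/342984831·34/11 + (-4901325/114328277)·(-227/66) = 1/6 ✓
b·c³: 252606587/1371939324·8 + 2132504/342984831·1/10648 + (-4901325/114328277)·(-97336/3375) = 153331261051/56592497115 ≠ 1/4 ⇒ order 3.
b·(c∘Ac): 2132504/342984831·17/121 + (-4901325/114328277)·5221/495 = -154790197/342984831 ≠ 1/8
b·Ac²: 2132504/342984831·68/11 + (-4901325/114328277)·(-49381/7260) = 4980628903/15091332564 ≠ 1/12
b·A²c: (-4901325/114328277)·(-442/165) = 13129610/114328277 ≠ 1/24

3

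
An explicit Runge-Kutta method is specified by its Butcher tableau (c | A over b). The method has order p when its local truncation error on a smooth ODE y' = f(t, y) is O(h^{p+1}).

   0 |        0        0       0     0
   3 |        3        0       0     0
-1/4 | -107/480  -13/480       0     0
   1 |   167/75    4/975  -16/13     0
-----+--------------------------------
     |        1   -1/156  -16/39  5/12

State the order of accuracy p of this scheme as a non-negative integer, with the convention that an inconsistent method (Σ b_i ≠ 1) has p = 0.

b = (1, -1/156, -16/39, 5/12)
c = (0, 3, -1/4, 1)
Ac = (0, 0, -13/160, 8/25)
Σ b_i: 1·1 + (-1/156)·1 + (-16/39)·1 + 5/12·1 = 1 ✓
b·c: (-1/156)·3 + (-16/39)·(-1/4) + 5/12·1 = 1/2 ✓
b·c²: (-1/156)·9 + (-16/39)·1/16 + 5/12·1 = 1/3 ✓
b·Ac: (-16/39)·(-13/160) + 5/12·8/25 = 1/6 ✓
b·c³: (-1/156)·27 + (-16/39)·(-1/64) + 5/12·1 = 1/4 ✓
b·(c∘Ac): (-16/39)·13/640 + 5/12·8/25 = 1/8 ✓
b·Ac²: (-16/39)·(-39/160) + 5/12·(-1/25) = 1/12 ✓
b·A²c: 5/12·1/10 = 1/24 ✓; 4 stages ⇒ order 4.

4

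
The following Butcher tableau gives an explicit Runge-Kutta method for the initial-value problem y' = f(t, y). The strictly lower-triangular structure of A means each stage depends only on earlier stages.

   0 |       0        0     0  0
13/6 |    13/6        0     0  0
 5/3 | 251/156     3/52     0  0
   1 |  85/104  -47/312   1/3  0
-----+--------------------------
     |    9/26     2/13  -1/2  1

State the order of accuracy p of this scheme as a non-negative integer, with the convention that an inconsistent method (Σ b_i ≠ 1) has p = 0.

b = (9/26, 2/13, -1/2, 1)
c = (0, 13/6, 5/3, 1)
Ac = (0, 0, 1/8, 11/48)
Σ b_i: 9/26·1 + 2/13·1 + (-1/2)·1 + 1·1 = 1 ✓
b·c: 2/13·13/6 + (-1/2)·5/3 + 1·1 = 1/2 ✓
b·c²: 2/13·169/36 + (-1/2)·25/9 + 1·1 = 1/3 ✓
b·Ac: (-1/2)·1/8 + 1·11/48 = 1/6 ✓
b·c³: 2/13·2197/216 + (-1/2)·125/27 + 1·1 = 1/4 ✓
b·(c∘Ac): (-1/2)·5/24 + 1·11/48 = 1/8 ✓
b·Ac²: (-1/2)·13/48 + 1·7/32 = 1/12 ✓
b·A²c: 1·1/24 = 1/24 ✓; 4 stages ⇒ order 4.

4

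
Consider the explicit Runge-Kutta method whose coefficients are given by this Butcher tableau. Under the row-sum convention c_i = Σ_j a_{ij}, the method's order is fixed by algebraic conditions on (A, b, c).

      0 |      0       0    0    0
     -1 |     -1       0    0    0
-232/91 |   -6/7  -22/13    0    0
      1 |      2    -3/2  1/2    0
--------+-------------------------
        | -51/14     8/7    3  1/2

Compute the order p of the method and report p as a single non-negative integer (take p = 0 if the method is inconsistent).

1

b = (-51/14, 8/7, 3, 1/2)
c = (0, -1, -232/91, 1)
Ac = (0, 0, 22/13, 41/182)
Σ b_i: (-51/14)·1 + 8/7·1 + 3·1 + 1/2·1 = 1 ✓
b·c: 8/7·(-1) + 3·(-232/91) + 1/2·1 = -1509/182 ≠ 1/2 ⇒ order 1.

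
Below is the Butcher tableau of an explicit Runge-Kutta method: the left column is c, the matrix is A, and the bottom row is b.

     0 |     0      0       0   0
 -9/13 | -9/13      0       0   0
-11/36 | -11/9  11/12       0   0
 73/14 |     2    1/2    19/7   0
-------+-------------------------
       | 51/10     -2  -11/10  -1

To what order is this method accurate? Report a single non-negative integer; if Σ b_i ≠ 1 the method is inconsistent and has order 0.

b = (51/10, -2, -11/10, -1)
c = (0, -9/13, -11/36, 73/14)
Ac = (0, 0, -33/52, -3851/3276)
Σ b_i: 51/10·1 + (-2)·1 + (-11/10)·1 + (-1)·1 = 1 ✓
b·c: (-2)·(-9/13) + (-11/10)·(-11/36) + (-1)·73/14 = -114449/32760 ≠ 1/2 ⇒ order 1.

1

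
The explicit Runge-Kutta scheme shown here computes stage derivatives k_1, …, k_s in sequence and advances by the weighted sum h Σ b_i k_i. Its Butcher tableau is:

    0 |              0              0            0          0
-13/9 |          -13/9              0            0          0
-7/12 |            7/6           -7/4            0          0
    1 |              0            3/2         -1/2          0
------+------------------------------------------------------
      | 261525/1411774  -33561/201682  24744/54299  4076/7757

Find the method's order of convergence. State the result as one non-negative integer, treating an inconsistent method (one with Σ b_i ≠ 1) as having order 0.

b = (261525/1411774, -33561/201682, 24744/54299, 4076/7757)
c = (0, -13/9, -7/12, 1)
Ac = (0, 0, 91/36, -15/8)
Σ b_i: 261525/1411774·1 + (-33561/201682)·1 + 24744/54299·1 + 4076/7757·1 = 1 ✓
b·c: (-33561/201682)·(-13/9) + 24744/54299·(-7/12) + 4076/7757·1 = 1/2 ✓
b·c²: (-33561/201682)·169/81 + 24744/54299·49/144 + 4076/7757·1 = 1/3 ✓
b·Ac: 24744/54299·91/36 + 4076/7757·(-15/8) = 1/6 ✓
b·c³: (-33561/201682)·(-2197/729) + 24744/54299·(-343/1728) + 4076/7757·1 = 1569127/1675512 ≠ 1/4 ⇒ order 3.
b·(c∘Ac): 24744/54299·(-637/432) + 4076/7757·(-15/8) = -115693/69813 ≠ 1/8
b·Ac²: 24744/54299·(-1183/324) + 4076/7757·2557/864 = -20249/186168 ≠ 1/12
b·A²c: 4076/7757·(-91/72) = -92729/139626 ≠ 1/24

3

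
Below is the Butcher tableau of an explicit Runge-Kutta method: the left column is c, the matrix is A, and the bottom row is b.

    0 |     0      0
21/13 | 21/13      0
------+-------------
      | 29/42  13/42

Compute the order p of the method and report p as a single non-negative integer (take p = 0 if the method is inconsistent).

2

b = (29/42, 13/42)
c = (0, 21/13)
Σ b_i: 29/42·1 + 13/42·1 = 1 ✓
b·c: 13/42·21/13 = 1/2 ✓; 2 stages ⇒ order 2.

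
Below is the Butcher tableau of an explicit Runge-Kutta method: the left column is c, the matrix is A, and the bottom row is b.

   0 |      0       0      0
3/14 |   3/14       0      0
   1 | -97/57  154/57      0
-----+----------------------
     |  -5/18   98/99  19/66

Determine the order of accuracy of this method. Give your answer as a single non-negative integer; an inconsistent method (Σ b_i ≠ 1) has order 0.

b = (-5/18, 98/99, 19/66)
c = (0, 3/14, 1)
Ac = (0, 0, 11/19)
Σ b_i: (-5/18)·1 + 98/99·1 + 19/66·1 = 1 ✓
b·c: 98/99·3/14 + 19/66·1 = 1/2 ✓
b·c²: 98/99·9/196 + 19/66·1 = 1/3 ✓
b·Ac: 19/66·11/19 = 1/6 ✓; 3 stages ⇒ order 3.

3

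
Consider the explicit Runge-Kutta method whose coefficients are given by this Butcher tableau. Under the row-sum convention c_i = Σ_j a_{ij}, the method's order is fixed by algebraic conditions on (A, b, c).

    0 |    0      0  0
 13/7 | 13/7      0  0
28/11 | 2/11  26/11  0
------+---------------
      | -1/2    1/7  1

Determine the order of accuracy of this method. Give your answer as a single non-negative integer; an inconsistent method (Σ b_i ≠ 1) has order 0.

0

b = (-1/2, 1/7, 1)
c = (0, 13/7, 28/11)
Ac = (0, 0, 338/77)
Σ b_i: (-1/2)·1 + 1/7·1 + 1·1 = 9/14 ≠ 1 ⇒ order 0.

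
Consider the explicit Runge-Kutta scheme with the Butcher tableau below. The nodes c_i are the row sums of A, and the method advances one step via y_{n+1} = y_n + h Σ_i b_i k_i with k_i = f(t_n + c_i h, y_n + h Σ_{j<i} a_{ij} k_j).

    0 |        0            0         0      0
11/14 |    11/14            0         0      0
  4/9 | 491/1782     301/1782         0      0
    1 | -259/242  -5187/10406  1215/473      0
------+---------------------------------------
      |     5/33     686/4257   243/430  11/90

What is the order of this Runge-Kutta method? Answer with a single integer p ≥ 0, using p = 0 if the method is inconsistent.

b = (5/33, 686/4257, 243/430, 11/90)
c = (0, 11/14, 4/9, 1)
Ac = (0, 0, 43/324, 3/4)
Σ b_i: 5/33·1 + 686/4257·1 + 243/430·1 + 11/90·1 = 1 ✓
b·c: 686/4257·11/14 + 243/430·4/9 + 11/90·1 = 1/2 ✓
b·c²: 686/4257·121/196 + 243/430·16/81 + 11/90·1 = 1/3 ✓
b·Ac: 243/430·43/324 + 11/90·3/4 = 1/6 ✓
b·c³: 686/4257·1331/2744 + 243/430·64/729 + 11/90·1 = 1/4 ✓
b·(c∘Ac): 243/430·43/729 + 11/90·3/4 = 1/8 ✓
b·Ac²: 243/430·473/4536 + 11/90·123/616 = 1/12 ✓
b·A²c: 11/90·15/44 = 1/24 ✓; 4 stages ⇒ order 4.

4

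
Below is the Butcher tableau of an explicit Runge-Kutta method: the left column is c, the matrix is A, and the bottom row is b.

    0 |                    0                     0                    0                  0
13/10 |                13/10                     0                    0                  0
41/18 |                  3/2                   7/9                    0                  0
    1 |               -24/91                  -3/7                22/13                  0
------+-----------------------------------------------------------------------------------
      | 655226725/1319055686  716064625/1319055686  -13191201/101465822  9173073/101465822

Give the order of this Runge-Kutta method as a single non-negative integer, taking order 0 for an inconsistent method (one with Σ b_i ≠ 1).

b = (655226725/1319055686, 716064625/1319055686, -13191201/101465822, 9173073/101465822)
c = (0, 13/10, 41/18, 1)
Ac = (0, 0, 91/90, 27007/8190)
Σ b_i: 655226725/1319055686·1 + 716064625/1319055686·1 + (-13191201/101465822)·1 + 9173073/101465822·1 = 1 ✓
b·c: 716064625/1319055686·13/10 + (-13191201/101465822)·41/18 + 9173073/101465822·1 = 1/2 ✓
b·c²: 716064625/1319055686·169/100 + (-13191201/101465822)·1681/324 + 9173073/101465822·1 = 1/3 ✓
b·Ac: (-13191201/101465822)·91/90 + 9173073/101465822·27007/8190 = 1/6 ✓
b·c³: 716064625/1319055686·2197/1000 + (-13191201/101465822)·68921/5832 + 9173073/101465822·1 = -1387910921/5479154388 ≠ 1/4 ⇒ order 3.
b·(c∘Ac): (-13191201/101465822)·3731/1620 + 9173073/101465822·27007/8190 = -2634713/2029316440 ≠ 1/8
b·Ac²: (-13191201/101465822)·1183/900 + 9173073/101465822·5937979/737100 = 15270646003/27395771940 ≠ 1/12
b·A²c: 9173073/101465822·77/45 = 235442207/1521987330 ≠ 1/24

3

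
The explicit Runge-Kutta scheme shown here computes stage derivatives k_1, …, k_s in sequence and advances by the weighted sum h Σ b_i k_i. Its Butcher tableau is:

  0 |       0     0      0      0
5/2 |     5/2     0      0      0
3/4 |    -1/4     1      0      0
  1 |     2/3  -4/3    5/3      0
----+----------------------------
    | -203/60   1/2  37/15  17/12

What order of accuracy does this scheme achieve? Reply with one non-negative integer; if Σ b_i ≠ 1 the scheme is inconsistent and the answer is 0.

1

b = (-203/60, 1/2, 37/15, 17/12)
c = (0, 5/2, 3/4, 1)
Ac = (0, 0, 5/2, -25/12)
Σ b_i: (-203/60)·1 + 1/2·1 + 37/15·1 + 17/12·1 = 1 ✓
b·c: 1/2·5/2 + 37/15·3/4 + 17/12·1 = 271/60 ≠ 1/2 ⇒ order 1.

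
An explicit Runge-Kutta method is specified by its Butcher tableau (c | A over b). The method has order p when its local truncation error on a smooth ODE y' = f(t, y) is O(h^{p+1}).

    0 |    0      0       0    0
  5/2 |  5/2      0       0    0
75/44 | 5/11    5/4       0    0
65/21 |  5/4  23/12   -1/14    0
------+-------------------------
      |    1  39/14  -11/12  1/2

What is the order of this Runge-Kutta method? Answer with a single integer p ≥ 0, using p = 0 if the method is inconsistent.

b = (1, 39/14, -11/12, 1/2)
c = (0, 5/2, 75/44, 65/21)
Ac = (0, 0, 25/8, 4315/924)
Σ b_i: 1·1 + 39/14·1 + (-11/12)·1 + 1/2·1 = 283/84 ≠ 1 ⇒ order 0.

0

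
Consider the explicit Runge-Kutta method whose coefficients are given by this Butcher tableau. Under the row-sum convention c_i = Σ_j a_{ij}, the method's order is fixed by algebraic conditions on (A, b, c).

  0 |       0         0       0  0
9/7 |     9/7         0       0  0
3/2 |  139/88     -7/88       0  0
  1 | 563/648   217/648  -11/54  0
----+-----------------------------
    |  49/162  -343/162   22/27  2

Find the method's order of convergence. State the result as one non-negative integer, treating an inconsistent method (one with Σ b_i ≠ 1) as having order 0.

4

b = (49/162, -343/162, 22/27, 2)
c = (0, 9/7, 3/2, 1)
Ac = (0, 0, -9/88, 1/8)
Σ b_i: 49/162·1 + (-343/162)·1 + 22/27·1 + 2·1 = 1 ✓
b·c: (-343/162)·9/7 + 22/27·3/2 + 2·1 = 1/2 ✓
b·c²: (-343/162)·81/49 + 22/27·9/4 + 2·1 = 1/3 ✓
b·Ac: 22/27·(-9/88) + 2·1/8 = 1/6 ✓
b·c³: (-343/162)·729/343 + 22/27·27/8 + 2·1 = 1/4 ✓
b·(c∘Ac): 22/27·(-27/176) + 2·1/8 = 1/8 ✓
b·Ac²: 22/27·(-81/616) + 2·2/21 = 1/12 ✓
b·A²c: 2·1/48 = 1/24 ✓; 4 stages ⇒ order 4.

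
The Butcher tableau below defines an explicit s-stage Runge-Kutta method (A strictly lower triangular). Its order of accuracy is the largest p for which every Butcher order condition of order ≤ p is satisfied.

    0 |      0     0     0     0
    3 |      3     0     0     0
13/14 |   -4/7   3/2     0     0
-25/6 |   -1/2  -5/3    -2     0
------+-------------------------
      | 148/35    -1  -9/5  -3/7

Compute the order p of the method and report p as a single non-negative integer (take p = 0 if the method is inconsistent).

b = (148/35, -1, -9/5, -3/7)
c = (0, 3, 13/14, -25/6)
Ac = (0, 0, 9/2, -48/7)
Σ b_i: 148/35·1 + (-1)·1 + (-9/5)·1 + (-3/7)·1 = 1 ✓
b·c: (-1)·3 + (-9/5)·13/14 + (-3/7)·(-25/6) = -101/35 ≠ 1/2 ⇒ order 1.

1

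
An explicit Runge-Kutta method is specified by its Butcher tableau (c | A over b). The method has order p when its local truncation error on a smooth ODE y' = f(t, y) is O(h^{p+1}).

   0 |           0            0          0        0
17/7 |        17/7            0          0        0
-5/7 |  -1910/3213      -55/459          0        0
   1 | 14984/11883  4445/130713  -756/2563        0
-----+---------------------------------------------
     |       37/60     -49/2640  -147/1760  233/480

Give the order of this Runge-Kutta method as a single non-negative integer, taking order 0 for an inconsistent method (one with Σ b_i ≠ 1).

b = (37/60, -49/2640, -147/1760, 233/480)
c = (0, 17/7, -5/7, 1)
Ac = (0, 0, -55/189, 205/699)
Σ b_i: 37/60·1 + (-49/2640)·1 + (-147/1760)·1 + 233/480·1 = 1 ✓
b·c: (-49/2640)·17/7 + (-147/1760)·(-5/7) + 233/480·1 = 1/2 ✓
b·c²: (-49/2640)·289/49 + (-147/1760)·25/49 + 233/480·1 = 1/3 ✓
b·Ac: (-147/1760)·(-55/189) + 233/480·205/699 = 1/6 ✓
b·c³: (-49/2640)·4913/343 + (-147/1760)·(-125/343) + 233/480·1 = 1/4 ✓
b·(c∘Ac): (-147/1760)·275/1323 + 233/480·205/699 = 1/8 ✓
b·Ac²: (-147/1760)·(-935/1323) + 233/480·35/699 = 1/12 ✓
b·A²c: 233/480·20/233 = 1/24 ✓; 4 stages ⇒ order 4.

4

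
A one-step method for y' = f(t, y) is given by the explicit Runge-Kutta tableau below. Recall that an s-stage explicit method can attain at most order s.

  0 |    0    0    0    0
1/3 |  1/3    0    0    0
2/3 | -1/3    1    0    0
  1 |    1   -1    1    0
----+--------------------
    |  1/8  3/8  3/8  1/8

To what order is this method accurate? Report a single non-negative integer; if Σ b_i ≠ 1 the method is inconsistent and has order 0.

b = (1/8, 3/8, 3/8, 1/8)
c = (0, 1/3, 2/3, 1)
Ac = (0, 0, 1/3, 1/3)
Σ b_i: 1/8·1 + 3/8·1 + 3/8·1 + 1/8·1 = 1 ✓
b·c: 3/8·1/3 + 3/8·2/3 + 1/8·1 = 1/2 ✓
b·c²: 3/8·1/9 + 3/8·4/9 + 1/8·1 = 1/3 ✓
b·Ac: 3/8·1/3 + 1/8·1/3 = 1/6 ✓
b·c³: 3/8·1/27 + 3/8·8/27 + 1/8·1 = 1/4 ✓
b·(c∘Ac): 3/8·2/9 + 1/8·1/3 = 1/8 ✓
b·Ac²: 3/8·1/9 + 1/8·1/3 = 1/12 ✓
b·A²c: 1/8·1/3 = 1/24 ✓; 4 stages ⇒ order 4.

4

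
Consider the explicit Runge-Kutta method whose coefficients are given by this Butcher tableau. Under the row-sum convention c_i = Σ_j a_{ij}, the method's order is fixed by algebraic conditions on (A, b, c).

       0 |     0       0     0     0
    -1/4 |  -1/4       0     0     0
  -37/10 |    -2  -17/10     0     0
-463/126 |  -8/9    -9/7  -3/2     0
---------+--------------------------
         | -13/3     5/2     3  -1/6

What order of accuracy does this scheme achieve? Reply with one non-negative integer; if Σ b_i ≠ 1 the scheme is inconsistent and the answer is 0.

1

b = (-13/3, 5/2, 3, -1/6)
c = (0, -1/4, -37/10, -463/126)
Ac = (0, 0, 17/40, 411/70)
Σ b_i: (-13/3)·1 + 5/2·1 + 3·1 + (-1/6)·1 = 1 ✓
b·c: 5/2·(-1/4) + 3·(-37/10) + (-1/6)·(-463/126) = -84011/7560 ≠ 1/2 ⇒ order 1.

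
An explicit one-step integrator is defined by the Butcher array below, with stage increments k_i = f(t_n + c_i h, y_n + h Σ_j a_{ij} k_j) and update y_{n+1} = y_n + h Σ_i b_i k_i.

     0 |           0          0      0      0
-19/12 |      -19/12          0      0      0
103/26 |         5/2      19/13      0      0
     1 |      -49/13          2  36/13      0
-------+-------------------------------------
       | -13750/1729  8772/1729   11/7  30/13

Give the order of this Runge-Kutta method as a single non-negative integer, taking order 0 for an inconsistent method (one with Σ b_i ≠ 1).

2

b = (-13750/1729, 8772/1729, 11/7, 30/13)
c = (0, -19/12, 103/26, 1)
Ac = (0, 0, -361/156, 7913/1014)
Σ b_i: (-13750/1729)·1 + 8772/1729·1 + 11/7·1 + 30/13·1 = 1 ✓
b·c: 8772/1729·(-19/12) + 11/7·103/26 + 30/13·1 = 1/2 ✓
b·c²: 8772/1729·361/144 + 11/7·10609/676 + 30/13·1 = 281707/7098 ≠ 1/3 ⇒ order 2.
b·Ac: 11/7·(-361/156) + 30/13·7913/1014 = 2652361/184548 ≠ 1/6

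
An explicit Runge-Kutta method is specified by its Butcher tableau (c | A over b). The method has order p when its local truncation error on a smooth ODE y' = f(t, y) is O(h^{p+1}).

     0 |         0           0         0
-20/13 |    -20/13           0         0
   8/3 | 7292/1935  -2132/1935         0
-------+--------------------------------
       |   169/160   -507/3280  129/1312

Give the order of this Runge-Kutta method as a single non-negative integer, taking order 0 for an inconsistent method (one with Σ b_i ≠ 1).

b = (169/160, -507/3280, 129/1312)
c = (0, -20/13, 8/3)
Ac = (0, 0, 656/387)
Σ b_i: 169/160·1 + (-507/3280)·1 + 129/1312·1 = 1 ✓
b·c: (-507/3280)·(-20/13) + 129/1312·8/3 = 1/2 ✓
b·c²: (-507/3280)·400/169 + 129/1312·64/9 = 1/3 ✓
b·Ac: 129/1312·656/387 = 1/6 ✓; 3 stages ⇒ order 3.

3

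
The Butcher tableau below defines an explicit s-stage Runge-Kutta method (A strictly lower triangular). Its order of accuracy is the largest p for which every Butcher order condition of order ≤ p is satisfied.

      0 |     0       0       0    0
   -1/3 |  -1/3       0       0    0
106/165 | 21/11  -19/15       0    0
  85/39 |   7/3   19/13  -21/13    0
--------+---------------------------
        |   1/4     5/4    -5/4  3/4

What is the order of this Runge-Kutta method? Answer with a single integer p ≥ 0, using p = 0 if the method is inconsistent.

b = (1/4, 5/4, -5/4, 3/4)
c = (0, -1/3, 106/165, 85/39)
Ac = (0, 0, 19/45, -3271/2145)
Σ b_i: 1/4·1 + 5/4·1 + (-5/4)·1 + 3/4·1 = 1 ✓
b·c: 5/4·(-1/3) + (-5/4)·106/165 + 3/4·85/39 = 178/429 ≠ 1/2 ⇒ order 1.

1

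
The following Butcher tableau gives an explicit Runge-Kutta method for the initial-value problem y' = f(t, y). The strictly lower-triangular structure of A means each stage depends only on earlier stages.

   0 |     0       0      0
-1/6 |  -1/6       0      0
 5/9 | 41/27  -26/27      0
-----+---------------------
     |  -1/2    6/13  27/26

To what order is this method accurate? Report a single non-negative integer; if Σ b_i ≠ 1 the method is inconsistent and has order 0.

3

b = (-1/2, 6/13, 27/26)
c = (0, -1/6, 5/9)
Ac = (0, 0, 13/81)
Σ b_i: (-1/2)·1 + 6/13·1 + 27/26·1 = 1 ✓
b·c: 6/13·(-1/6) + 27/26·5/9 = 1/2 ✓
b·c²: 6/13·1/36 + 27/26·25/81 = 1/3 ✓
b·Ac: 27/26·13/81 = 1/6 ✓; 3 stages ⇒ order 3.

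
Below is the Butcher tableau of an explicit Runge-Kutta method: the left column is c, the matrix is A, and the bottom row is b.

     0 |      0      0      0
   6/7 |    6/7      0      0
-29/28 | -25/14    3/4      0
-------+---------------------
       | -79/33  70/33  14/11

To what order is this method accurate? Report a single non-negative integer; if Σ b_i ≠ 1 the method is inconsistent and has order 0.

b = (-79/33, 70/33, 14/11)
c = (0, 6/7, -29/28)
Ac = (0, 0, 9/14)
Σ b_i: (-79/33)·1 + 70/33·1 + 14/11·1 = 1 ✓
b·c: 70/33·6/7 + 14/11·(-29/28) = 1/2 ✓
b·c²: 70/33·36/49 + 14/11·841/784 = 1801/616 ≠ 1/3 ⇒ order 2.
b·Ac: 14/11·9/14 = 9/11 ≠ 1/6

2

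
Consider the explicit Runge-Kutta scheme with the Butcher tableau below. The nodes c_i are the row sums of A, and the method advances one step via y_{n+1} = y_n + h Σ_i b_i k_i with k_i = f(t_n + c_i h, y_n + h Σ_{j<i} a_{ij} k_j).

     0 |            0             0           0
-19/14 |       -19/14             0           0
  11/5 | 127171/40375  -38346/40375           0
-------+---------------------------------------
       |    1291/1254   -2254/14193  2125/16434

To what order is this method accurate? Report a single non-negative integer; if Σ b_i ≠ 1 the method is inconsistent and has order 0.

b = (1291/1254, -2254/14193, 2125/16434)
c = (0, -19/14, 11/5)
Ac = (0, 0, 2739/2125)
Σ b_i: 1291/1254·1 + (-2254/14193)·1 + 2125/16434·1 = 1 ✓
b·c: (-2254/14193)·(-19/14) + 2125/16434·11/5 = 1/2 ✓
b·c²: (-2254/14193)·361/196 + 2125/16434·121/25 = 1/3 ✓
b·Ac: 2125/16434·2739/2125 = 1/6 ✓; 3 stages ⇒ order 3.

3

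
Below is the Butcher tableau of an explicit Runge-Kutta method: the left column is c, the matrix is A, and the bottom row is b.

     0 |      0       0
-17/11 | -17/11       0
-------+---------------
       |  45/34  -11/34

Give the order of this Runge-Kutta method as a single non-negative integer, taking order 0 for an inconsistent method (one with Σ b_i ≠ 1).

2

b = (45/34, -11/34)
c = (0, -17/11)
Σ b_i: 45/34·1 + (-11/34)·1 = 1 ✓
b·c: (-11/34)·(-17/11) = 1/2 ✓; 2 stages ⇒ order 2.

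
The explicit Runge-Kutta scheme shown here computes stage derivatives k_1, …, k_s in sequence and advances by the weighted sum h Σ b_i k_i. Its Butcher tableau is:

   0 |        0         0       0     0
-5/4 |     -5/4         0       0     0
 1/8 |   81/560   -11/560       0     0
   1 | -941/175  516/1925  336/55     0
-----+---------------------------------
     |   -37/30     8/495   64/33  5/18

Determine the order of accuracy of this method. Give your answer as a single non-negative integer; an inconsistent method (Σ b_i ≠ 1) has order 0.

4

b = (-37/30, 8/495, 64/33, 5/18)
c = (0, -5/4, 1/8, 1)
Ac = (0, 0, 11/448, 3/7)
Σ b_i: (-37/30)·1 + 8/495·1 + 64/33·1 + 5/18·1 = 1 ✓
b·c: 8/495·(-5/4) + 64/33·1/8 + 5/18·1 = 1/2 ✓
b·c²: 8/495·25/16 + 64/33·1/64 + 5/18·1 = 1/3 ✓
b·Ac: 64/33·11/448 + 5/18·3/7 = 1/6 ✓
b·c³: 8/495·(-125/64) + 64/33·1/512 + 5/18·1 = 1/4 ✓
b·(c∘Ac): 64/33·11/3584 + 5/18·3/7 = 1/8 ✓
b·Ac²: 64/33·(-55/1792) + 5/18·18/35 = 1/12 ✓
b·A²c: 5/18·3/20 = 1/24 ✓; 4 stages ⇒ order 4.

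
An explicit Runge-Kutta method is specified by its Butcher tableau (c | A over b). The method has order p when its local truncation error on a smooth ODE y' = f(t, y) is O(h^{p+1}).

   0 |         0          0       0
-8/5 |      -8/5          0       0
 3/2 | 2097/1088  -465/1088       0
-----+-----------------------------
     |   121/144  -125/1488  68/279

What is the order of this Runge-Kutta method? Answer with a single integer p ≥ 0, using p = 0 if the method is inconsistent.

b = (121/144, -125/1488, 68/279)
c = (0, -8/5, 3/2)
Ac = (0, 0, 93/136)
Σ b_i: 121/144·1 + (-125/1488)·1 + 68/279·1 = 1 ✓
b·c: (-125/1488)·(-8/5) + 68/279·3/2 = 1/2 ✓
b·c²: (-125/1488)·64/25 + 68/279·9/4 = 1/3 ✓
b·Ac: 68/279·93/136 = 1/6 ✓; 3 stages ⇒ order 3.

3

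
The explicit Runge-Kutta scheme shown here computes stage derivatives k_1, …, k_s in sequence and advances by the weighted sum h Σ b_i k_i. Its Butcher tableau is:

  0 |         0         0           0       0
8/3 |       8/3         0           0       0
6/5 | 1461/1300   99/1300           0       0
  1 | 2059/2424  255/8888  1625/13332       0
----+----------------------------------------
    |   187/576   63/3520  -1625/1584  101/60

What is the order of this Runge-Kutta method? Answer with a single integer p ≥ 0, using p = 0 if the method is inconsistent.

b = (187/576, 63/3520, -1625/1584, 101/60)
c = (0, 8/3, 6/5, 1)
Ac = (0, 0, 66/325, 45/202)
Σ b_i: 187/576·1 + 63/3520·1 + (-1625/1584)·1 + 101/60·1 = 1 ✓
b·c: 63/3520·8/3 + (-1625/1584)·6/5 + 101/60·1 = 1/2 ✓
b·c²: 63/3520·64/9 + (-1625/1584)·36/25 + 101/60·1 = 1/3 ✓
b·Ac: (-1625/1584)·66/325 + 101/60·45/202 = 1/6 ✓
b·c³: 63/3520·512/27 + (-1625/1584)·216/125 + 101/60·1 = 1/4 ✓
b·(c∘Ac): (-1625/1584)·396/1625 + 101/60·45/202 = 1/8 ✓
b·Ac²: (-1625/1584)·176/325 + 101/60·115/303 = 1/12 ✓
b·A²c: 101/60·5/202 = 1/24 ✓; 4 stages ⇒ order 4.

4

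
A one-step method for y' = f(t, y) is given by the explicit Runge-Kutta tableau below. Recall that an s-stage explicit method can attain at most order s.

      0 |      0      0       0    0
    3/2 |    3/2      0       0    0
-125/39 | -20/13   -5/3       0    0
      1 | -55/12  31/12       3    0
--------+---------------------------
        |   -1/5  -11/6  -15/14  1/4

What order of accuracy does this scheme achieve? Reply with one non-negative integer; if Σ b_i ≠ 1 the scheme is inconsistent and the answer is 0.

b = (-1/5, -11/6, -15/14, 1/4)
c = (0, 3/2, -125/39, 1)
Ac = (0, 0, -5/2, -597/104)
Σ b_i: (-1/5)·1 + (-11/6)·1 + (-15/14)·1 + 1/4·1 = -1199/420 ≠ 1 ⇒ order 0.

0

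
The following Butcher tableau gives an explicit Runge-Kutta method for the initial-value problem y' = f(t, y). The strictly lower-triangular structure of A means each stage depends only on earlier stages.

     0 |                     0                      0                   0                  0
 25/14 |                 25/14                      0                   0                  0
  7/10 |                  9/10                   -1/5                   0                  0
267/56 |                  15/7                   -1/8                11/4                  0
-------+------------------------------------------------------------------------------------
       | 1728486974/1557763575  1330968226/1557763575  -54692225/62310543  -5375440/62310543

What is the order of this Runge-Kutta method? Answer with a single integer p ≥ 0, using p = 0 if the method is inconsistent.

3

b = (1728486974/1557763575, 1330968226/1557763575, -54692225/62310543, -5375440/62310543)
c = (0, 25/14, 7/10, 267/56)
Ac = (0, 0, -5/14, 953/560)
Σ b_i: 1728486974/1557763575·1 + 1330968226/1557763575·1 + (-54692225/62310543)·1 + (-5375440/62310543)·1 = 1 ✓
b·c: 1330968226/1557763575·25/14 + (-54692225/62310543)·7/10 + (-5375440/62310543)·267/56 = 1/2 ✓
b·c²: 1330968226/1557763575·625/196 + (-54692225/62310543)·49/100 + (-5375440/62310543)·71289/3136 = 1/3 ✓
b·Ac: (-54692225/62310543)·(-5/14) + (-5375440/62310543)·953/560 = 1/6 ✓
b·c³: 1330968226/1557763575·15625/2744 + (-54692225/62310543)·343/1000 + (-5375440/62310543)·19034163/175616 = -779356082339/162838219040 ≠ 1/4 ⇒ order 3.
b·(c∘Ac): (-54692225/62310543)·(-1/4) + (-5375440/62310543)·254451/31360 = -1676783999/3489390408 ≠ 1/8
b·Ac²: (-54692225/62310543)·(-125/196) + (-5375440/62310543)·37197/39200 = 4169126369/8723476020 ≠ 1/12
b·A²c: (-5375440/62310543)·(-55/56) = 5279450/62310543 ≠ 1/24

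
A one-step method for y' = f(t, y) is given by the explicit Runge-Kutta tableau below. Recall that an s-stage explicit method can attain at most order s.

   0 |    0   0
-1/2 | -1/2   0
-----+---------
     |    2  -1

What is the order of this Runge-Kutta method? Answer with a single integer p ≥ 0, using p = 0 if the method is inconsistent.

2

b = (2, -1)
c = (0, -1/2)
Σ b_i: 2·1 + (-1)·1 = 1 ✓
b·c: (-1)·(-1/2) = 1/2 ✓; 2 stages ⇒ order 2.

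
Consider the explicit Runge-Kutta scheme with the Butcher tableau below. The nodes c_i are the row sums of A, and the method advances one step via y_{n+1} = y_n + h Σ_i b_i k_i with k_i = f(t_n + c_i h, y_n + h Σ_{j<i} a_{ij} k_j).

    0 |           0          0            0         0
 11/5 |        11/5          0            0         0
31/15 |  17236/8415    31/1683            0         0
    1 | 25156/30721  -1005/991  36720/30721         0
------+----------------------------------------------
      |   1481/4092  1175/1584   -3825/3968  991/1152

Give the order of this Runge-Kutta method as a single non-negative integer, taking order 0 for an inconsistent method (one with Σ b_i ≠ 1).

4

b = (1481/4092, 1175/1584, -3825/3968, 991/1152)
c = (0, 11/5, 31/15, 1)
Ac = (0, 0, 31/765, 237/991)
Σ b_i: 1481/4092·1 + 1175/1584·1 + (-3825/3968)·1 + 991/1152·1 = 1 ✓
b·c: 1175/1584·11/5 + (-3825/3968)·31/15 + 991/1152·1 = 1/2 ✓
b·c²: 1175/1584·121/25 + (-3825/3968)·961/225 + 991/1152·1 = 1/3 ✓
b·Ac: (-3825/3968)·31/765 + 991/1152·237/991 = 1/6 ✓
b·c³: 1175/1584·1331/125 + (-3825/3968)·29791/3375 + 991/1152·1 = 1/4 ✓
b·(c∘Ac): (-3825/3968)·961/11475 + 991/1152·237/991 = 1/8 ✓
b·Ac²: (-3825/3968)·341/3825 + 991/1152·195/991 = 1/12 ✓
b·A²c: 991/1152·48/991 = 1/24 ✓; 4 stages ⇒ order 4.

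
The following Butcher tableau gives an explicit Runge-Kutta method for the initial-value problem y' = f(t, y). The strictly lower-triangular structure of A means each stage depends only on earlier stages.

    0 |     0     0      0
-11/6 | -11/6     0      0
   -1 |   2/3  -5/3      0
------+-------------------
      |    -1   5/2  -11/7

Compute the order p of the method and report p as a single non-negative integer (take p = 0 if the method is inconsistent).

b = (-1, 5/2, -11/7)
c = (0, -11/6, -1)
Ac = (0, 0, 55/18)
Σ b_i: (-1)·1 + 5/2·1 + (-11/7)·1 = -1/14 ≠ 1 ⇒ order 0.

0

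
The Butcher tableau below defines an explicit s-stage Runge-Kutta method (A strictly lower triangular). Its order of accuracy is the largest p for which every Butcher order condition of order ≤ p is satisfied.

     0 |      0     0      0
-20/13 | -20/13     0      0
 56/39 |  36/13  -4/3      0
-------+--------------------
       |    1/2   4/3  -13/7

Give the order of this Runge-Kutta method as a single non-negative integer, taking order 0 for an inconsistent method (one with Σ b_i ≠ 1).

0

b = (1/2, 4/3, -13/7)
c = (0, -20/13, 56/39)
Ac = (0, 0, 80/39)
Σ b_i: 1/2·1 + 4/3·1 + (-13/7)·1 = -1/42 ≠ 1 ⇒ order 0.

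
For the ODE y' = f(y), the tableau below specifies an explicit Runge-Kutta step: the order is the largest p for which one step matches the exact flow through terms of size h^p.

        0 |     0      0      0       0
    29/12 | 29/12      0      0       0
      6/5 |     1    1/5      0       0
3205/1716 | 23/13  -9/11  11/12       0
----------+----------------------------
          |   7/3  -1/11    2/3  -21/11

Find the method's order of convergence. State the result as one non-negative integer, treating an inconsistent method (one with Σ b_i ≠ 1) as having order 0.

1

b = (7/3, -1/11, 2/3, -21/11)
c = (0, 29/12, 6/5, 3205/1716)
Ac = (0, 0, 29/60, -193/220)
Σ b_i: 7/3·1 + (-1/11)·1 + 2/3·1 + (-21/11)·1 = 1 ✓
b·c: (-1/11)·29/12 + 2/3·6/5 + (-21/11)·3205/1716 = -70439/23595 ≠ 1/2 ⇒ order 1.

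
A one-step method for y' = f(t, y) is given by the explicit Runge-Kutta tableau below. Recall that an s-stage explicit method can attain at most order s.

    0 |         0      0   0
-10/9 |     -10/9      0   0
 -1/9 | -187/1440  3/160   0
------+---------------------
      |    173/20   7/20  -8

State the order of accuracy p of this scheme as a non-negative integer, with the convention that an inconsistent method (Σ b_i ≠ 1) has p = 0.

b = (173/20, 7/20, -8)
c = (0, -10/9, -1/9)
Ac = (0, 0, -1/48)
Σ b_i: 173/20·1 + 7/20·1 + (-8)·1 = 1 ✓
b·c: 7/20·(-10/9) + (-8)·(-1/9) = 1/2 ✓
b·c²: 7/20·100/81 + (-8)·1/81 = 1/3 ✓
b·Ac: (-8)·(-1/48) = 1/6 ✓; 3 stages ⇒ order 3.

3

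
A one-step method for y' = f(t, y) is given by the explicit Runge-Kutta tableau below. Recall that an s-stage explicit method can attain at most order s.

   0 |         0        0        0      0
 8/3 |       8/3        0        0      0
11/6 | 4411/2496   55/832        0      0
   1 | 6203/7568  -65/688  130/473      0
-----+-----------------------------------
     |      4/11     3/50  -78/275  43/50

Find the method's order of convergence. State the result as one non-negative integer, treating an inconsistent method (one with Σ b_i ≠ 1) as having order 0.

b = (4/11, 3/50, -78/275, 43/50)
c = (0, 8/3, 11/6, 1)
Ac = (0, 0, 55/312, 65/258)
Σ b_i: 4/11·1 + 3/50·1 + (-78/275)·1 + 43/50·1 = 1 ✓
b·c: 3/50·8/3 + (-78/275)·11/6 + 43/50·1 = 1/2 ✓
b·c²: 3/50·64/9 + (-78/275)·121/36 + 43/50·1 = 1/3 ✓
b·Ac: (-78/275)·55/312 + 43/50·65/258 = 1/6 ✓
b·c³: 3/50·512/27 + (-78/275)·1331/216 + 43/50·1 = 1/4 ✓
b·(c∘Ac): (-78/275)·605/1872 + 43/50·65/258 = 1/8 ✓
b·Ac²: (-78/275)·55/117 + 43/50·65/258 = 1/12 ✓
b·A²c: 43/50·25/516 = 1/24 ✓; 4 stages ⇒ order 4.

4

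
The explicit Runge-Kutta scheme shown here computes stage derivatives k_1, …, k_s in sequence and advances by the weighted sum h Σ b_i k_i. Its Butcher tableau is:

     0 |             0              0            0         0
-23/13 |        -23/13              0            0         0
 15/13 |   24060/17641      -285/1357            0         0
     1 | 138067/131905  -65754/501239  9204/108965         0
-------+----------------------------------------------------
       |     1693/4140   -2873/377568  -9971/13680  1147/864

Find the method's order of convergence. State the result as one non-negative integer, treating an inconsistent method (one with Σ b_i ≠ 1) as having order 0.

b = (1693/4140, -2873/377568, -9971/13680, 1147/864)
c = (0, -23/13, 15/13, 1)
Ac = (0, 0, 285/767, 378/1147)
Σ b_i: 1693/4140·1 + (-2873/377568)·1 + (-9971/13680)·1 + 1147/864·1 = 1 ✓
b·c: (-2873/377568)·(-23/13) + (-9971/13680)·15/13 + 1147/864·1 = 1/2 ✓
b·c²: (-2873/377568)·529/169 + (-9971/13680)·225/169 + 1147/864·1 = 1/3 ✓
b·Ac: (-9971/13680)·285/767 + 1147/864·378/1147 = 1/6 ✓
b·c³: (-2873/377568)·(-12167/2197) + (-9971/13680)·3375/2197 + 1147/864·1 = 1/4 ✓
b·(c∘Ac): (-9971/13680)·4275/9971 + 1147/864·378/1147 = 1/8 ✓
b·Ac²: (-9971/13680)·(-6555/9971) + 1147/864·(-342/1147) = 1/12 ✓
b·A²c: 1147/864·36/1147 = 1/24 ✓; 4 stages ⇒ order 4.

4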